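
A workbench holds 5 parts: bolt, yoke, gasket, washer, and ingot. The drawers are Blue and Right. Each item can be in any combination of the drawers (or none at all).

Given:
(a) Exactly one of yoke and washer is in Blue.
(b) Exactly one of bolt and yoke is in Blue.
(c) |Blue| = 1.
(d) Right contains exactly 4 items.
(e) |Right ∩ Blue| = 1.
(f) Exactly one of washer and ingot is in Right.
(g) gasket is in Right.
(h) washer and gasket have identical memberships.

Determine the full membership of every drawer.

Blue = {yoke}; Right = {bolt, gasket, washer, yoke}

From (g): gasket ∈ Right.
(h): washer matches gasket: washer ∈ Right.
(f) (exactly one): ingot ∉ Right.
(d): only 4 candidates remain for Right, so all are in.
Suppose bolt ∈ Blue: no assignment then satisfies all the clues, so bolt ∉ Blue.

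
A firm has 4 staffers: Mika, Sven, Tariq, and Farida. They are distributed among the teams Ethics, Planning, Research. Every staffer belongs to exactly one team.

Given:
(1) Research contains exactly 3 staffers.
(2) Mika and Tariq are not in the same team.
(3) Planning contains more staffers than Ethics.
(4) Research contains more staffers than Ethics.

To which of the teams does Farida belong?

Farida: Research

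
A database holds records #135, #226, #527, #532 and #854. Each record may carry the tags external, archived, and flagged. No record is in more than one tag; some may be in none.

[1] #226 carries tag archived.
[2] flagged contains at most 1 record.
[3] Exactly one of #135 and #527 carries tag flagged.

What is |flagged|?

1

From (1): #226 ∈ archived.
Suppose #532 ∈ flagged: no assignment then satisfies all the clues, so #532 ∉ flagged.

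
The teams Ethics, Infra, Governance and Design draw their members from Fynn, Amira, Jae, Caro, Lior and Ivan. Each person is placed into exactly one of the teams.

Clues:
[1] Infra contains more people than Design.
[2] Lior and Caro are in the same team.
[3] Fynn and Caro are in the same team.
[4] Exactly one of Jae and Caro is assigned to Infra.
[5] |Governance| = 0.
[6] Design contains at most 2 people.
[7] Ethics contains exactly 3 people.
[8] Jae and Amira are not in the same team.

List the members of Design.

Design = {Amira}

(5): Governance already has 0, so the rest are out.
Suppose Fynn ∈ Design: no assignment then satisfies all the clues, so Fynn ∉ Design.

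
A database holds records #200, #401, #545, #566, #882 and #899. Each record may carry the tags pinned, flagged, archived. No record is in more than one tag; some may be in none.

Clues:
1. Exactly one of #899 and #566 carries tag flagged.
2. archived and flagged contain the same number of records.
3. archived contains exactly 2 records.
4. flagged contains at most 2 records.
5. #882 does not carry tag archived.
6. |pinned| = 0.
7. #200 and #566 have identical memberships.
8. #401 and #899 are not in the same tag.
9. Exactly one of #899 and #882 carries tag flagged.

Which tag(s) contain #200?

#200: archived

From (5): #882 ∉ archived.
(6): pinned already has 0, so the rest are out.
Suppose #200 ∈ flagged: no assignment then satisfies all the clues, so #200 ∉ flagged.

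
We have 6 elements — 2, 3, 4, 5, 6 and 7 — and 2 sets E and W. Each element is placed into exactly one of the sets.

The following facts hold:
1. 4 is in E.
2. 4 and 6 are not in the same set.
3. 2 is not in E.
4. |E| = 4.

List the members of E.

E = {3, 4, 5, 7}

From (1): 4 ∈ E.
From (3): 2 ∉ E.
(2): 6 ∉ E.
(4): only 4 candidates remain for E, so all are in.
Only one set left: 2 ∈ W.
Only one set left: 6 ∈ W.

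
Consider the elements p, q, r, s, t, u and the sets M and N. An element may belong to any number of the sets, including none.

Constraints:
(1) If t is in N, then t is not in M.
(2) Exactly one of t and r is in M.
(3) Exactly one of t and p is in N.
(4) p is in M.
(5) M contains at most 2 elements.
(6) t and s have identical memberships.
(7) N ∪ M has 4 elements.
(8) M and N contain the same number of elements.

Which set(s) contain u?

u: none

From (4): p ∈ M.
Suppose u ∈ M: no assignment then satisfies all the clues, so u ∉ M.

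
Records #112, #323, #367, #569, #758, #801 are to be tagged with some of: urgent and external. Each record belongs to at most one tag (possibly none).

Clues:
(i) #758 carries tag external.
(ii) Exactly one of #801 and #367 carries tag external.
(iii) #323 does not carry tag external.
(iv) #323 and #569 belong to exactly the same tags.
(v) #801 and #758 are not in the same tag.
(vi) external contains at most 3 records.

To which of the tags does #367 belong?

#367: external

From (i): #758 ∈ external.
From (iii): #323 ∉ external.
(iv): #569 matches #323: #569 ∉ external.
(v): #801 ∉ external.
(ii) (exactly one): #367 ∈ external.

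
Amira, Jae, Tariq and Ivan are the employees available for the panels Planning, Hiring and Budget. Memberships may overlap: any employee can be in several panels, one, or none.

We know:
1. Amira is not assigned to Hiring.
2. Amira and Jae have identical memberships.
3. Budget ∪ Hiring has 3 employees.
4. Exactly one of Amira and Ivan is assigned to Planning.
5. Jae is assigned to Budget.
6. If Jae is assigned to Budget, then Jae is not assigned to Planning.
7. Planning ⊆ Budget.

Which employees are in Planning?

Planning = {Ivan}

From (1): Amira ∉ Hiring.
From (5): Jae ∈ Budget.
(2): Jae matches Amira: Jae ∉ Hiring.
(2): Amira matches Jae: Amira ∈ Budget.
(6): Jae ∉ Planning.
(2): Amira matches Jae: Amira ∉ Planning.
(4) (exactly one): Ivan ∈ Planning.
(7) with Ivan ∈ Planning: Ivan ∈ Budget.
Suppose Tariq ∈ Planning: no assignment then satisfies all the clues, so Tariq ∉ Planning.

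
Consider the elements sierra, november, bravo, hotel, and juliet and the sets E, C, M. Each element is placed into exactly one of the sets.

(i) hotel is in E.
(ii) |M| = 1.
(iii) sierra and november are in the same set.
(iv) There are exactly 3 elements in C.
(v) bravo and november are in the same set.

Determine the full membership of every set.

E = {hotel}; C = {bravo, november, sierra}; M = {juliet}

From (i): hotel ∈ E.
Suppose sierra ∈ E: no assignment then satisfies all the clues, so sierra ∉ E.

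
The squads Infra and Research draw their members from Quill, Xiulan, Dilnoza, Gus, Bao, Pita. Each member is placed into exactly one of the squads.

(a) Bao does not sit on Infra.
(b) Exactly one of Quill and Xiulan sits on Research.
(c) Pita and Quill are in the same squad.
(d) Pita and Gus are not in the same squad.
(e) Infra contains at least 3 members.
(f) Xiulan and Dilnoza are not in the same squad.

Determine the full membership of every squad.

Infra = {Dilnoza, Pita, Quill}; Research = {Bao, Gus, Xiulan}

From (a): Bao ∉ Infra.
Only one squad left: Bao ∈ Research.
Suppose Quill ∉ Infra: no assignment then satisfies all the clues, so Quill ∈ Infra.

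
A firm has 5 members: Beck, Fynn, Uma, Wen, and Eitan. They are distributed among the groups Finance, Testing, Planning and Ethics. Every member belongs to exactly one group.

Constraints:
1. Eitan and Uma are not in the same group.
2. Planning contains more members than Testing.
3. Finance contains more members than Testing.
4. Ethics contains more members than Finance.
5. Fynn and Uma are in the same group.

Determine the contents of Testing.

Testing = {}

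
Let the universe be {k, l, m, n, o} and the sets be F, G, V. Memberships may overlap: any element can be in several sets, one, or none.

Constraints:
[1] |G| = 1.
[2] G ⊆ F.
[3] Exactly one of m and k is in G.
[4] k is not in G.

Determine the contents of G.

G = {m}

From (4): k ∉ G.
(3) (exactly one): m ∈ G.
(1): G already has 1, so the rest are out.
(2) with m ∈ G: m ∈ F.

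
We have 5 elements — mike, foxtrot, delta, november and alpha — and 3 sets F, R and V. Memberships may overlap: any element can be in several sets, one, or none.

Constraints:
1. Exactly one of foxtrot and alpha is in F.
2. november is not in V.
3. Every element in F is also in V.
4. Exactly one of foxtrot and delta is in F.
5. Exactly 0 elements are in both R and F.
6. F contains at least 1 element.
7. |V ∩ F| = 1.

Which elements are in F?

F = {foxtrot}

From (2): november ∉ V.
(3) contrapositive: november ∉ F.
Suppose mike ∈ F: no assignment then satisfies all the clues, so mike ∉ F.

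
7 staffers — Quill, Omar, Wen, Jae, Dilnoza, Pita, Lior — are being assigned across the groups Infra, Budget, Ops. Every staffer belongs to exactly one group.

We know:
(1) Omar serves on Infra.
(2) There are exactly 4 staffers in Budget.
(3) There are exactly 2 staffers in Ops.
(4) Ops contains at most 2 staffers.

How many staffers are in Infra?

1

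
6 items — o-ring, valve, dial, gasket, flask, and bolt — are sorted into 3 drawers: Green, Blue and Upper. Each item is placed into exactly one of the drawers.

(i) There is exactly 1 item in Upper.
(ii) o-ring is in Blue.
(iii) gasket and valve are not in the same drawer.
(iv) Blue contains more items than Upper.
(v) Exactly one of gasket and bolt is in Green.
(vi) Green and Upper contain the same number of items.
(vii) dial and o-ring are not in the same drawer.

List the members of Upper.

Upper = {dial}

From (ii): o-ring ∈ Blue.
(vii): dial ∉ Blue.
Suppose valve ∈ Upper: no assignment then satisfies all the clues, so valve ∉ Upper.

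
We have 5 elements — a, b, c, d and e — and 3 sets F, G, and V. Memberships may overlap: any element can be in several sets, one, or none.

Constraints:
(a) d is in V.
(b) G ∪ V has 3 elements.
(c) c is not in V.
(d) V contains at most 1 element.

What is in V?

V = {d}

From (a): d ∈ V.
From (c): c ∉ V.
(d): V already has 1, so the rest are out.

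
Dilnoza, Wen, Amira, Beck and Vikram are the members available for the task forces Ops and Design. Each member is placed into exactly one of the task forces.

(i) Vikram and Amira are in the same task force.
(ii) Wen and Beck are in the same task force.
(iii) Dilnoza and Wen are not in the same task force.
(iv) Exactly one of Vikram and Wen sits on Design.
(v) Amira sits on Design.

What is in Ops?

Ops = {Beck, Wen}

From (v): Amira ∈ Design.
(i): Vikram matches Amira: Vikram ∉ Ops.
(i): Vikram matches Amira: Vikram ∈ Design.
(iv) (exactly one): Wen ∉ Design.
Only one task force left: Wen ∈ Ops.
(ii): Beck matches Wen: Beck ∈ Ops.
(iii): Dilnoza ∉ Ops.
Only one task force left: Dilnoza ∈ Design.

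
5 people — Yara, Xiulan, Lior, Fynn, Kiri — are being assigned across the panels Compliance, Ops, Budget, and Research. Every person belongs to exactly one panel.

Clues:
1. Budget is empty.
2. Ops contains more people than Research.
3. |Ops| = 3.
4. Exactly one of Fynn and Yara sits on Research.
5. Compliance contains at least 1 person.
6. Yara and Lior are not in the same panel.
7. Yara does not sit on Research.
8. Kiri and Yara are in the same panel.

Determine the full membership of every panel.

Compliance = {Lior}; Ops = {Kiri, Xiulan, Yara}; Budget = {}; Research = {Fynn}

From (7): Yara ∉ Research.
(1): Budget already has 0, so the rest are out.
(4) (exactly one): Fynn ∈ Research.
(8): Kiri matches Yara: Kiri ∉ Research.
Suppose Yara ∈ Compliance: no assignment then satisfies all the clues, so Yara ∉ Compliance.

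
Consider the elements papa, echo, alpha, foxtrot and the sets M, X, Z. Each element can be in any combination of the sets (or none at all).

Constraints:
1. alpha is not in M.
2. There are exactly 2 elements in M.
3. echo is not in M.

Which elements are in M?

From (1): alpha ∉ M.
From (3): echo ∉ M.
(2): only 2 candidates remain for M, so all are in.

M = {foxtrot, papa}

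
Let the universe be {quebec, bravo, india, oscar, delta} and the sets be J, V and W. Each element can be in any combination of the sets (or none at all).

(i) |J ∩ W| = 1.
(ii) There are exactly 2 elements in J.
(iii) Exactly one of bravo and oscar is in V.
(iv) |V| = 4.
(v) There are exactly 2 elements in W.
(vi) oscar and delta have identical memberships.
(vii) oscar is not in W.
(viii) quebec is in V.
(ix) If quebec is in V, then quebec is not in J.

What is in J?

J = {bravo, india}

From (vii): oscar ∉ W.
From (viii): quebec ∈ V.
(vi): delta matches oscar: delta ∉ W.
(ix): quebec ∉ J.
Suppose bravo ∉ J: no assignment then satisfies all the clues, so bravo ∈ J.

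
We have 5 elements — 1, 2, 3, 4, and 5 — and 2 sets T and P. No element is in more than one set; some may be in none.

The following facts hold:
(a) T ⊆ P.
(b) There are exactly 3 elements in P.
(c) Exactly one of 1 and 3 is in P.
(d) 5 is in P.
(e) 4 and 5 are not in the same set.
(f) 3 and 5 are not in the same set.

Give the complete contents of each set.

From (d): 5 ∈ P.
(e): 4 ∉ P.
(f): 3 ∉ P.
(a) contrapositive: 3 ∉ T.
(a) contrapositive: 4 ∉ T.
(b): only 3 candidates remain for P, so all are in.

T = {}; P = {1, 2, 5}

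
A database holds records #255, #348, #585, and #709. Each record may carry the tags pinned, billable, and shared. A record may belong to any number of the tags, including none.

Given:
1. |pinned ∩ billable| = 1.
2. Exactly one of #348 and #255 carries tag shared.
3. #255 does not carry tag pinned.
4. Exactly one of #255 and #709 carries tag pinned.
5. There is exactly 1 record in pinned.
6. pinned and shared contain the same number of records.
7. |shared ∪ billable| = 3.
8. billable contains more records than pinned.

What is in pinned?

From (3): #255 ∉ pinned.
(4) (exactly one): #709 ∈ pinned.
(5): pinned already has 1, so the rest are out.

pinned = {#709}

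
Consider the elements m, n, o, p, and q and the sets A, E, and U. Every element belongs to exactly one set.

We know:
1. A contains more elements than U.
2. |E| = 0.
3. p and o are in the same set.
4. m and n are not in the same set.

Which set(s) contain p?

(2): E already has 0, so the rest are out.
Suppose p ∉ A: no assignment then satisfies all the clues, so p ∈ A.

p: A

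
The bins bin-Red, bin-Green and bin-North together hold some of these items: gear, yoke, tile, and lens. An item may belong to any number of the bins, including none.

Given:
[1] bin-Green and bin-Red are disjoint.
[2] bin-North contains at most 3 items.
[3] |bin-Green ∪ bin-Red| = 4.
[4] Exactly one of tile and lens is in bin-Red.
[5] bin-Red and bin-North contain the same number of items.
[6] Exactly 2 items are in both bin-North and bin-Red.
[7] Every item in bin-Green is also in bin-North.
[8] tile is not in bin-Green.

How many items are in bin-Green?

1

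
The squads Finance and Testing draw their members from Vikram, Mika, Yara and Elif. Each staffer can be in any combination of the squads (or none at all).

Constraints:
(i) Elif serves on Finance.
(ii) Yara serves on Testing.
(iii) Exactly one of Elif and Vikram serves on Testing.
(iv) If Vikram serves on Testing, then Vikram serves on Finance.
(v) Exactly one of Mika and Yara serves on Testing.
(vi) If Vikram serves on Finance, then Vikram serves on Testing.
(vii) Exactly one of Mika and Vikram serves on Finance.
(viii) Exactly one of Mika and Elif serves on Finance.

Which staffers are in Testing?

From (i): Elif ∈ Finance.
From (ii): Yara ∈ Testing.
(v) (exactly one): Mika ∉ Testing.
(viii) (exactly one): Mika ∉ Finance.
(vii) (exactly one): Vikram ∈ Finance.
(vi): Vikram ∈ Testing.
(iii) (exactly one): Elif ∉ Testing.

Testing = {Vikram, Yara}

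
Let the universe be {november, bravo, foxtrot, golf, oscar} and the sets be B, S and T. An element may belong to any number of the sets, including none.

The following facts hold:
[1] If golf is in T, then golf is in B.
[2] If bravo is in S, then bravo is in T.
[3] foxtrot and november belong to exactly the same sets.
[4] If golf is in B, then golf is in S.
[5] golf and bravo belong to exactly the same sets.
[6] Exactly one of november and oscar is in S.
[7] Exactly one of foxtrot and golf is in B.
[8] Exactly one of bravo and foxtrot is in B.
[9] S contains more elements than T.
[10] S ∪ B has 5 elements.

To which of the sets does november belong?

november: S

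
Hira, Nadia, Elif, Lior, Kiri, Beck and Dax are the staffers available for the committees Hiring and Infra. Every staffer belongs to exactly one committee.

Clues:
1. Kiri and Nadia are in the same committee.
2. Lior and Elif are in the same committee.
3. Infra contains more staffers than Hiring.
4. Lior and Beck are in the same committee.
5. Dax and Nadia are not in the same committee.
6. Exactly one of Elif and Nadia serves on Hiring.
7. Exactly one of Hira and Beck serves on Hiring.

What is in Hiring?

Hiring = {Hira, Kiri, Nadia}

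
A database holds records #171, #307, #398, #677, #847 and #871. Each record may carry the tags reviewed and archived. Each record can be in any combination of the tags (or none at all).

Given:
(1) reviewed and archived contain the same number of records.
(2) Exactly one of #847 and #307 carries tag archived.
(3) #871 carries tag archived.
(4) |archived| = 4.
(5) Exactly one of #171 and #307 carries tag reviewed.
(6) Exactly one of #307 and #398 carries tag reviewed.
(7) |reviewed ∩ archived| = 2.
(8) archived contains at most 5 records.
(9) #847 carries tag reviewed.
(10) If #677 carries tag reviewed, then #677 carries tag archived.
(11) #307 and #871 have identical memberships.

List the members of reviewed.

reviewed = {#171, #398, #677, #847}

From (3): #871 ∈ archived.
From (9): #847 ∈ reviewed.
(11): #307 matches #871: #307 ∈ archived.
(2) (exactly one): #847 ∉ archived.
Suppose #171 ∉ reviewed: no assignment then satisfies all the clues, so #171 ∈ reviewed.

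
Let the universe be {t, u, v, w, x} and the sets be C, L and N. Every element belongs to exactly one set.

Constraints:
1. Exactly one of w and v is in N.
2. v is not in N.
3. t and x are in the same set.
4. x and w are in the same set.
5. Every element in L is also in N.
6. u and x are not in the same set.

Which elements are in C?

From (2): v ∉ N.
(1) (exactly one): w ∈ N.
(4): x matches w: x ∉ C.
(4): x matches w: x ∉ L.
(4): x matches w: x ∈ N.
(5) contrapositive: v ∉ L.
(6): u ∉ N.
Only one set left: v ∈ C.
(3): t matches x: t ∉ C.
(3): t matches x: t ∉ L.
(3): t matches x: t ∈ N.
Only one set left: u ∈ C.

C = {u, v}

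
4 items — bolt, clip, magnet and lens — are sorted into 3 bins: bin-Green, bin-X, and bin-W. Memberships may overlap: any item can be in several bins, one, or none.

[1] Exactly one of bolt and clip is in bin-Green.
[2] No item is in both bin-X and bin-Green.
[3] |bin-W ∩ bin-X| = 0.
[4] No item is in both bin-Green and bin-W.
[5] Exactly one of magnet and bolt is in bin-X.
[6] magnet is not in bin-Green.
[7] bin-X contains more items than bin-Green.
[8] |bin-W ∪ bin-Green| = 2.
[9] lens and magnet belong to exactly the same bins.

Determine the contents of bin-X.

bin-X = {lens, magnet}

From (6): magnet ∉ bin-Green.
(9): lens matches magnet: lens ∉ bin-Green.
Suppose bolt ∈ bin-X: no assignment then satisfies all the clues, so bolt ∉ bin-X.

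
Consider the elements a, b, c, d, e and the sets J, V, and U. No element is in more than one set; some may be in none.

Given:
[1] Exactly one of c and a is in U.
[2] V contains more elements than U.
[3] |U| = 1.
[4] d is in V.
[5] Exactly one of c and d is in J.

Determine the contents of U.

U = {a}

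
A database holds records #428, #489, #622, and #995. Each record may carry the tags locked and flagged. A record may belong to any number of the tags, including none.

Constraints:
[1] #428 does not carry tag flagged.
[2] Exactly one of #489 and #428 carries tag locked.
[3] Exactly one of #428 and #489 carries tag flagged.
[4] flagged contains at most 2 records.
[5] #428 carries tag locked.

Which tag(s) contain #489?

From (1): #428 ∉ flagged.
From (5): #428 ∈ locked.
(2) (exactly one): #489 ∉ locked.
(3) (exactly one): #489 ∈ flagged.

#489: flagged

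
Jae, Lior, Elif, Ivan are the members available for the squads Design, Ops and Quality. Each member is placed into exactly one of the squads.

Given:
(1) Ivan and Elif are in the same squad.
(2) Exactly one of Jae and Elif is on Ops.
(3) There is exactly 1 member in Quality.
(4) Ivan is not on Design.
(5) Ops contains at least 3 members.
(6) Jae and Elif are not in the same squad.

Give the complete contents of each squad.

Design = {}; Ops = {Elif, Ivan, Lior}; Quality = {Jae}

From (4): Ivan ∉ Design.
(1): Elif matches Ivan: Elif ∉ Design.
Suppose Jae ∈ Design: no assignment then satisfies all the clues, so Jae ∉ Design.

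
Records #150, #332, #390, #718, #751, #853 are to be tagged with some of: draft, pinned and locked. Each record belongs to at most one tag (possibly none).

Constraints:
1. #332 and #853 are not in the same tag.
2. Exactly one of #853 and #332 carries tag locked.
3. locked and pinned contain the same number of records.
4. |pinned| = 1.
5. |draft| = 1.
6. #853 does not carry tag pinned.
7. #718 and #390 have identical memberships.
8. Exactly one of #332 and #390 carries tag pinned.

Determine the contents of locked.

From (6): #853 ∉ pinned.
Suppose #150 ∈ locked: no assignment then satisfies all the clues, so #150 ∉ locked.

locked = {#853}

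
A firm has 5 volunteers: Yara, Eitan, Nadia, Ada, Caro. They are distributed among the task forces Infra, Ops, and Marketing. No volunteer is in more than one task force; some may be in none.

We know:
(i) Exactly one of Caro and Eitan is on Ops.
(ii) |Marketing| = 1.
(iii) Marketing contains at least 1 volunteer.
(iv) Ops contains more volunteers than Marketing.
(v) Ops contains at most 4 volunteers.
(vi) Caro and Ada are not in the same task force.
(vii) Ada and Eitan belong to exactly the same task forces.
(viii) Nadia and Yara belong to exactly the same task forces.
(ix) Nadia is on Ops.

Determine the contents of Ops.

From (ix): Nadia ∈ Ops.
(viii): Yara matches Nadia: Yara ∉ Infra.
(viii): Yara matches Nadia: Yara ∈ Ops.
Suppose Eitan ∉ Ops: no assignment then satisfies all the clues, so Eitan ∈ Ops.

Ops = {Ada, Eitan, Nadia, Yara}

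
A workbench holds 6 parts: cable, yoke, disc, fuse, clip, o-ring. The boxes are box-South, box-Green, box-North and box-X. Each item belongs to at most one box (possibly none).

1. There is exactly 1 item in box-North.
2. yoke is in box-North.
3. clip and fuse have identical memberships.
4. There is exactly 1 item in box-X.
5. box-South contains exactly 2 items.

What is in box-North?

From (2): yoke ∈ box-North.
(1): box-North already has 1, so the rest are out.

box-North = {yoke}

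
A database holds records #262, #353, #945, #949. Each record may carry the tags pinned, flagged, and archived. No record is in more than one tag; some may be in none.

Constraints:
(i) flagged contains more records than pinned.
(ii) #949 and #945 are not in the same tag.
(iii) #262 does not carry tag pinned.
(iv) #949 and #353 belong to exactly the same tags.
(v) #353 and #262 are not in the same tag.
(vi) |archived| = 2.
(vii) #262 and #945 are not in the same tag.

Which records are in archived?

archived = {#353, #949}

From (iii): #262 ∉ pinned.
Suppose #262 ∈ archived: no assignment then satisfies all the clues, so #262 ∉ archived.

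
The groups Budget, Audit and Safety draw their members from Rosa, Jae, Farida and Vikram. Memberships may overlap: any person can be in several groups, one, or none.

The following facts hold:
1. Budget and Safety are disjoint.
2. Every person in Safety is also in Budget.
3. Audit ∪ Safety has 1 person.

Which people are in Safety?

Safety = {}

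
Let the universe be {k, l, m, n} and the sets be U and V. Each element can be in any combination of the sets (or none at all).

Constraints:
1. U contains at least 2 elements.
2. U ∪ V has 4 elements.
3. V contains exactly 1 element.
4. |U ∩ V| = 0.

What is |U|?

3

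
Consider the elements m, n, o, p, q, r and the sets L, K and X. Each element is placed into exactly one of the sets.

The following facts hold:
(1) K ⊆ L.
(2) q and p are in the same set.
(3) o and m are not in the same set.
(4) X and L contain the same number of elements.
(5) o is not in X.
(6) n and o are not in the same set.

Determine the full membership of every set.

L = {o, p, q}; K = {}; X = {m, n, r}

From (5): o ∉ X.
Suppose m ∈ L: no assignment then satisfies all the clues, so m ∉ L.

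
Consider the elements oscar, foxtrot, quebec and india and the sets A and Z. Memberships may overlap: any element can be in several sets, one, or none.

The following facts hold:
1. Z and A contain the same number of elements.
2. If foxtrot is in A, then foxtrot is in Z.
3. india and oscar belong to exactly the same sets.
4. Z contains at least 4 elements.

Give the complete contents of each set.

A = {foxtrot, india, oscar, quebec}; Z = {foxtrot, india, oscar, quebec}

(4): only 4 candidates remain for Z, so all are in.
Suppose oscar ∉ A: no assignment then satisfies all the clues, so oscar ∈ A.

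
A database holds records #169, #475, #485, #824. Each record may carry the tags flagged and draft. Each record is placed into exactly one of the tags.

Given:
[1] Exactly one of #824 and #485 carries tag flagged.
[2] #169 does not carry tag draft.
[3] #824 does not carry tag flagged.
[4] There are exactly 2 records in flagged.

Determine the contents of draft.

From (2): #169 ∉ draft.
From (3): #824 ∉ flagged.
(1) (exactly one): #485 ∈ flagged.
Only one tag left: #169 ∈ flagged.
Only one tag left: #824 ∈ draft.
(4): flagged already has 2, so the rest are out.
Only one tag left: #475 ∈ draft.

draft = {#475, #824}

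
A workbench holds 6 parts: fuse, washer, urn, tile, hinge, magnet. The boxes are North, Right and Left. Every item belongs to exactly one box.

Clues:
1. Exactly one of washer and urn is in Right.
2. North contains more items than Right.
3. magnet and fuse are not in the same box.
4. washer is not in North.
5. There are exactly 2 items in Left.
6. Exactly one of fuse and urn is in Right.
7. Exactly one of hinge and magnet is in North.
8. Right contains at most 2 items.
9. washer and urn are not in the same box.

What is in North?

North = {fuse, hinge, tile}

From (4): washer ∉ North.
Suppose fuse ∉ North: no assignment then satisfies all the clues, so fuse ∈ North.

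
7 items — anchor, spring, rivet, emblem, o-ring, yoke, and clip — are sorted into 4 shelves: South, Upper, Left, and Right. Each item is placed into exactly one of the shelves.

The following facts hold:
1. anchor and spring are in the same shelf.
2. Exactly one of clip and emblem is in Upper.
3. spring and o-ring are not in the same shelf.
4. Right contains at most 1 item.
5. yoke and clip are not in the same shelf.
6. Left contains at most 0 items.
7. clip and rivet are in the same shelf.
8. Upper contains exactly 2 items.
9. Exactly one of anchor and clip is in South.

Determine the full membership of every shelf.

South = {anchor, emblem, spring, yoke}; Upper = {clip, rivet}; Left = {}; Right = {o-ring}

(6): Left already has 0, so the rest are out.
Suppose anchor ∉ South: no assignment then satisfies all the clues, so anchor ∈ South.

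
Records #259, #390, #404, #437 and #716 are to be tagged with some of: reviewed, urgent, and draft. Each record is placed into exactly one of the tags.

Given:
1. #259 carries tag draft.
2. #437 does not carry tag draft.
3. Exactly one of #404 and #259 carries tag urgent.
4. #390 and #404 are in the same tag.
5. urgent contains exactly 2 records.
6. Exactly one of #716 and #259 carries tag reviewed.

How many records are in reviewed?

2

From (1): #259 ∈ draft.
From (2): #437 ∉ draft.
(3) (exactly one): #404 ∈ urgent.
(4): #390 matches #404: #390 ∉ reviewed.
(4): #390 matches #404: #390 ∈ urgent.
(5): urgent already has 2, so the rest are out.
(6) (exactly one): #716 ∈ reviewed.
Only one tag left: #437 ∈ reviewed.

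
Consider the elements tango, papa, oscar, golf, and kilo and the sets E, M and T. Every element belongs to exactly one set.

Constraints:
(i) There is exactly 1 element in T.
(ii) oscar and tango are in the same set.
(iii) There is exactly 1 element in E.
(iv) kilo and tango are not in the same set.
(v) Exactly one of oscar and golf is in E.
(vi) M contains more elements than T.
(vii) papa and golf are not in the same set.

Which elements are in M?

M = {oscar, papa, tango}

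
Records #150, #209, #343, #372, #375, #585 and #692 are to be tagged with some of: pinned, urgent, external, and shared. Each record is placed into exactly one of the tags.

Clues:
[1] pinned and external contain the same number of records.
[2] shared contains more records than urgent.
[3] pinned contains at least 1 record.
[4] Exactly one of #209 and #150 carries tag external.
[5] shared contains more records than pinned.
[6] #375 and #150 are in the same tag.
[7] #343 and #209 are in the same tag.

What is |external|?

2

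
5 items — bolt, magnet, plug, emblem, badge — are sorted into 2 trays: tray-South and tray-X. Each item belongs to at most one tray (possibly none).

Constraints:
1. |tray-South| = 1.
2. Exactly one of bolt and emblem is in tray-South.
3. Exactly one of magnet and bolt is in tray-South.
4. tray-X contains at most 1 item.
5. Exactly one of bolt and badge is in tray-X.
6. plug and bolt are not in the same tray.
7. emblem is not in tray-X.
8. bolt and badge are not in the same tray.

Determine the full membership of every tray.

tray-South = {bolt}; tray-X = {badge}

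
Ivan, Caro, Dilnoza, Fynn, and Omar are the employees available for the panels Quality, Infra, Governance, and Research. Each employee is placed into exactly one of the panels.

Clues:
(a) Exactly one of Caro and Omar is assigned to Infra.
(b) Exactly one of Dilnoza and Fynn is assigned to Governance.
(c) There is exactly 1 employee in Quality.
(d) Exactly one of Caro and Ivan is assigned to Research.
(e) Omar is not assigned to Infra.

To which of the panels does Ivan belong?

Ivan: Research

From (e): Omar ∉ Infra.
(a) (exactly one): Caro ∈ Infra.
(d) (exactly one): Ivan ∈ Research.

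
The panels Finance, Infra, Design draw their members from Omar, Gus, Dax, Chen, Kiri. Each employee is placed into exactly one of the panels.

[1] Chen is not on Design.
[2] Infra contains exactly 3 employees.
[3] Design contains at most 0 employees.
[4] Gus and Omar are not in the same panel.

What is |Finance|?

2

From (1): Chen ∉ Design.
(3): Design already has 0, so the rest are out.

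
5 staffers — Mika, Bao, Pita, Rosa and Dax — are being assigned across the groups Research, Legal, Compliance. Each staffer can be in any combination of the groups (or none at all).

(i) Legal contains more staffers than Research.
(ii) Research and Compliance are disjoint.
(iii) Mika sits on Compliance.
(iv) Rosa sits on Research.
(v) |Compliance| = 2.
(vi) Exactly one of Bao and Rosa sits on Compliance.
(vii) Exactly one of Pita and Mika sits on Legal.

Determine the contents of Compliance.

Compliance = {Bao, Mika}

From (iii): Mika ∈ Compliance.
From (iv): Rosa ∈ Research.
(ii) (disjoint): Mika ∉ Research.
(ii) (disjoint): Rosa ∉ Compliance.
(vi) (exactly one): Bao ∈ Compliance.
(ii) (disjoint): Bao ∉ Research.
(v): Compliance already has 2, so the rest are out.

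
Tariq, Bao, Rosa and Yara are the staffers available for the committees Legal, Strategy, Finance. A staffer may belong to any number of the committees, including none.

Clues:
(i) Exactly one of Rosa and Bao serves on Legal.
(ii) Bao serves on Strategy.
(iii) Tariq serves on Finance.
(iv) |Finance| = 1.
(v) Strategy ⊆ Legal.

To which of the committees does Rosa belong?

Rosa: none

From (ii): Bao ∈ Strategy.
From (iii): Tariq ∈ Finance.
(iv): Finance already has 1, so the rest are out.
(v) with Bao ∈ Strategy: Bao ∈ Legal.
(i) (exactly one): Rosa ∉ Legal.
(v) contrapositive: Rosa ∉ Strategy.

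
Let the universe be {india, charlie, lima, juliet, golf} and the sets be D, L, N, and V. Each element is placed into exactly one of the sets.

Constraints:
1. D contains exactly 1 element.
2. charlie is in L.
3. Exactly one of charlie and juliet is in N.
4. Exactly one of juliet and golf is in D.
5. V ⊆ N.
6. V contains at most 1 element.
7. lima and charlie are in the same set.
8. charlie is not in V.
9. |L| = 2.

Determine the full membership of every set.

From (2): charlie ∈ L.
(3) (exactly one): juliet ∈ N.
(4) (exactly one): golf ∈ D.
(7): lima matches charlie: lima ∉ D.
(7): lima matches charlie: lima ∈ L.
(9): L already has 2, so the rest are out.
(1): D already has 1, so the rest are out.
Suppose india ∉ N: no assignment then satisfies all the clues, so india ∈ N.

D = {golf}; L = {charlie, lima}; N = {india, juliet}; V = {}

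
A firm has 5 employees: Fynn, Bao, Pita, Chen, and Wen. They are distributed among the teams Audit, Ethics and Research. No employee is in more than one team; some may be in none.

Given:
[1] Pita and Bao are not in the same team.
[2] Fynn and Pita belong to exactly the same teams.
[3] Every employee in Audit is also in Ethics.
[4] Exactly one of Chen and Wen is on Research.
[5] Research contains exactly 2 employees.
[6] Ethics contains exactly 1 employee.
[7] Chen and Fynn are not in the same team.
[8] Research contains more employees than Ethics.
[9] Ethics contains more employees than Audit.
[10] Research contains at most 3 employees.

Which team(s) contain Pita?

Pita: none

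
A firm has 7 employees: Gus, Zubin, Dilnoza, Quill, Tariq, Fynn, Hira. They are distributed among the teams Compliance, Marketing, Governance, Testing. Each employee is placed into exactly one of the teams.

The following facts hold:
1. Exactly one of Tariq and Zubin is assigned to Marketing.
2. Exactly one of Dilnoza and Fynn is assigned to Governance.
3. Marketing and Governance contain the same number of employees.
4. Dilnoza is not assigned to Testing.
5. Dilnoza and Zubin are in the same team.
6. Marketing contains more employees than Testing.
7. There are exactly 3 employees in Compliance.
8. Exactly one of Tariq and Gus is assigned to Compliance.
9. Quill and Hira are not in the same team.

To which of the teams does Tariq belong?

Tariq: Marketing

From (4): Dilnoza ∉ Testing.
(5): Zubin matches Dilnoza: Zubin ∉ Testing.
Suppose Tariq ∈ Compliance: no assignment then satisfies all the clues, so Tariq ∉ Compliance.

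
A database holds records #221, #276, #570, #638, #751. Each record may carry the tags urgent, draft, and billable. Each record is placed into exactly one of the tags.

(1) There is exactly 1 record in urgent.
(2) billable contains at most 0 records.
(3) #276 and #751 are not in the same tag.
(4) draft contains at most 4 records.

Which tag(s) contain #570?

#570: draft

(2): billable already has 0, so the rest are out.
Suppose #570 ∈ urgent: no assignment then satisfies all the clues, so #570 ∉ urgent.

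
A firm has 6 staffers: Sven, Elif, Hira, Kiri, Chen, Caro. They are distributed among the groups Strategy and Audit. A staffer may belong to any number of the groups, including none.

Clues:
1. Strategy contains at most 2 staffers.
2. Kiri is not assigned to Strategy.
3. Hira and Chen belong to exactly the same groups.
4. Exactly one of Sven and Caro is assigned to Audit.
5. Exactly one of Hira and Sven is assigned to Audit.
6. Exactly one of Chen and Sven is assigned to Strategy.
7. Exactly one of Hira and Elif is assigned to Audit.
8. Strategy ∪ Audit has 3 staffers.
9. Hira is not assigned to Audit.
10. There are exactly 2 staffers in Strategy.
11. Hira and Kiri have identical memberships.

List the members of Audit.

From (2): Kiri ∉ Strategy.
From (9): Hira ∉ Audit.
(3): Chen matches Hira: Chen ∉ Audit.
(5) (exactly one): Sven ∈ Audit.
(7) (exactly one): Elif ∈ Audit.
(11): Hira matches Kiri: Hira ∉ Strategy.
(11): Kiri matches Hira: Kiri ∉ Audit.
(3): Chen matches Hira: Chen ∉ Strategy.
(4) (exactly one): Caro ∉ Audit.
(6) (exactly one): Sven ∈ Strategy.

Audit = {Elif, Sven}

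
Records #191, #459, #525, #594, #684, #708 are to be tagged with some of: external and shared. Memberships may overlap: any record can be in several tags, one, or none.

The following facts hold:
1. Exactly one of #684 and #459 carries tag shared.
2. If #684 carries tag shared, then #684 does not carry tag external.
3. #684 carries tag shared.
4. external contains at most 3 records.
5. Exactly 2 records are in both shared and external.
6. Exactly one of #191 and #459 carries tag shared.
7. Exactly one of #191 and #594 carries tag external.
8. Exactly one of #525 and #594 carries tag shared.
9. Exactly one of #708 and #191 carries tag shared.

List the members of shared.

shared = {#191, #525, #684}

From (3): #684 ∈ shared.
(1) (exactly one): #459 ∉ shared.
(2): #684 ∉ external.
(6) (exactly one): #191 ∈ shared.
(9) (exactly one): #708 ∉ shared.
Suppose #525 ∉ shared: no assignment then satisfies all the clues, so #525 ∈ shared.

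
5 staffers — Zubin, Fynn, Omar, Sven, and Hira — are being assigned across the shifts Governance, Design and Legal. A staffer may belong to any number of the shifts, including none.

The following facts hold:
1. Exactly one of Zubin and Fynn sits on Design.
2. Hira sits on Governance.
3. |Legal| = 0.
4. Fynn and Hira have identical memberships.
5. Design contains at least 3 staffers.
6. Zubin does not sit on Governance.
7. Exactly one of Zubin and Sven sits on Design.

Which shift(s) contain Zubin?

Zubin: none

From (2): Hira ∈ Governance.
From (6): Zubin ∉ Governance.
(3): Legal already has 0, so the rest are out.
(4): Fynn matches Hira: Fynn ∈ Governance.
Suppose Zubin ∈ Design: no assignment then satisfies all the clues, so Zubin ∉ Design.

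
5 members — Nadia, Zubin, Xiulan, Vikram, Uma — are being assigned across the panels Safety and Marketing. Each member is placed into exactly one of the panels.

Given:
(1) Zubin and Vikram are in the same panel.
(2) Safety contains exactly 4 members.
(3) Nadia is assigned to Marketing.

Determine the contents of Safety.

Safety = {Uma, Vikram, Xiulan, Zubin}

From (3): Nadia ∈ Marketing.
(2): only 4 candidates remain for Safety, so all are in.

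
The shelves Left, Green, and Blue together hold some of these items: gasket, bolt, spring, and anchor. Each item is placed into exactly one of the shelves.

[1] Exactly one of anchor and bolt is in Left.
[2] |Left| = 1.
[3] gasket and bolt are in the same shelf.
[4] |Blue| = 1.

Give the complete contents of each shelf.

Left = {anchor}; Green = {bolt, gasket}; Blue = {spring}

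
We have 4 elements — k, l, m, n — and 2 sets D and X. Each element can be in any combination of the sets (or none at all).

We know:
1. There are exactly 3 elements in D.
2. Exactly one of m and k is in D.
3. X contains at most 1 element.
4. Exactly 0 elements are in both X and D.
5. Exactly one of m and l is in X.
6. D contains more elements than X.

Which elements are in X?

X = {m}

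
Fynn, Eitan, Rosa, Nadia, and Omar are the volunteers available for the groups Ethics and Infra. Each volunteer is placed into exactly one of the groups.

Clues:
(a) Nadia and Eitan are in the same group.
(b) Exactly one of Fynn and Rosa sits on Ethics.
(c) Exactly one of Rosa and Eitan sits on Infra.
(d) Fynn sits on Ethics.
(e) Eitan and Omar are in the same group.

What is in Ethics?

Ethics = {Eitan, Fynn, Nadia, Omar}

From (d): Fynn ∈ Ethics.
(b) (exactly one): Rosa ∉ Ethics.
Only one group left: Rosa ∈ Infra.
(c) (exactly one): Eitan ∉ Infra.
(e): Omar matches Eitan: Omar ∉ Infra.
Only one group left: Eitan ∈ Ethics.
Only one group left: Omar ∈ Ethics.
(a): Nadia matches Eitan: Nadia ∈ Ethics.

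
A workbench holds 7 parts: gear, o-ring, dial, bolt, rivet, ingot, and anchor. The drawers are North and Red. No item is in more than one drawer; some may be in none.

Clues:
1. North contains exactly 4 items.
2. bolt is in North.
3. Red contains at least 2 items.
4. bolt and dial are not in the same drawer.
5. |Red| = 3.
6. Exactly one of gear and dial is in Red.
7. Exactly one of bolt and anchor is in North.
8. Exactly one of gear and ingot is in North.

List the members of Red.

Red = {anchor, dial, ingot}

From (2): bolt ∈ North.
(4): dial ∉ North.
(7) (exactly one): anchor ∉ North.
Suppose gear ∈ Red: no assignment then satisfies all the clues, so gear ∉ Red.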